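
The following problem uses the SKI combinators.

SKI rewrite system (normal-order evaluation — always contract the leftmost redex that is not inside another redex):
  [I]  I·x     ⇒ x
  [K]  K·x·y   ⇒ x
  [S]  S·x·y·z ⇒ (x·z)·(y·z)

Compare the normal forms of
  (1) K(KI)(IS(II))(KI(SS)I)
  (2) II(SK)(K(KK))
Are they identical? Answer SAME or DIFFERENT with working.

Term A:
  start: K(KI)(IS(II))(KI(SS)I)
  step 1: KI(KI(SS)I)
  step 2: I

Term B:
  start: II(SK)(K(KK))
  step 1: I(SK)(K(KK))
  step 2: SK(K(KK))

Answer: DIFFERENT — A ⇓ I, B ⇓ SK(K(KK))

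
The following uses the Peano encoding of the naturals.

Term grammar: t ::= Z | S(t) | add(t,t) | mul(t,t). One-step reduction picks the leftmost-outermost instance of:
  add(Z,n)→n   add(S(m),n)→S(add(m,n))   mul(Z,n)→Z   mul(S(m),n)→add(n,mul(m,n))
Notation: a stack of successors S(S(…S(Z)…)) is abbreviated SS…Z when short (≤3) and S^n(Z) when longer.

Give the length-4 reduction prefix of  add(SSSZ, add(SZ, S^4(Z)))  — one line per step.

Answer: after 4 steps: S(S(S(add(SZ, S^4(Z)))))

Derivation:
  start: add(SSSZ, add(SZ, S^4(Z)))
  [1] S(add(SSZ, add(SZ, S^4(Z))))
  [2] S(S(add(SZ, add(SZ, S^4(Z)))))
  [3] S(S(S(add(Z, add(SZ, S^4(Z))))))
  [4] S(S(S(add(SZ, S^4(Z)))))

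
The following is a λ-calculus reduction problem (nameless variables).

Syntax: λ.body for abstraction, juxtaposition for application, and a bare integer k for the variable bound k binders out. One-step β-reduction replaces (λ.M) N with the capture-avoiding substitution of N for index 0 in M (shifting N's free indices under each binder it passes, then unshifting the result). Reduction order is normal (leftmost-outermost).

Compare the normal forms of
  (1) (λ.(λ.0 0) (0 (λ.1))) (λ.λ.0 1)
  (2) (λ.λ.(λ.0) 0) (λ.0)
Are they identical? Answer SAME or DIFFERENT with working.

Answer: DIFFERENT — A ⇓ λ.λ.0 1, B ⇓ λ.0

Reduction:
Term A:
  start: (λ.(λ.0 0) (0 (λ.1))) (λ.λ.0 1)
  step 1: (λ.0 0) ((λ.λ.0 1) (λ.λ.λ.0 1))
  step 2: (λ.λ.0 1) (λ.λ.λ.0 1) ((λ.λ.0 1) (λ.λ.λ.0 1))
  step 3: (λ.0 (λ.λ.λ.0 1)) ((λ.λ.0 1) (λ.λ.λ.0 1))
  step 4: (λ.λ.0 1) (λ.λ.λ.0 1) (λ.λ.λ.0 1)
  step 5: (λ.0 (λ.λ.λ.0 1)) (λ.λ.λ.0 1)
  step 6: (λ.λ.λ.0 1) (λ.λ.λ.0 1)
  step 7: λ.λ.0 1

Term B:
  start: (λ.λ.(λ.0) 0) (λ.0)
  step 1: λ.(λ.0) 0
  step 2: λ.0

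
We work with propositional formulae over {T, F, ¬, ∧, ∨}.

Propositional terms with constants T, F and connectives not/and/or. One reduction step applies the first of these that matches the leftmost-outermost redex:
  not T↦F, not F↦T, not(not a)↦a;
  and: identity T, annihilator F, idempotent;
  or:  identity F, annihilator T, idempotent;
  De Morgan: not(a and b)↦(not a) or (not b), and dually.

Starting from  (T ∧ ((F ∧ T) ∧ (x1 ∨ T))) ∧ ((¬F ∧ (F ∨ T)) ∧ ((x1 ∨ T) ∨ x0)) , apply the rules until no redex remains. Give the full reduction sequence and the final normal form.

  start: (T ∧ ((F ∧ T) ∧ (x1 ∨ T))) ∧ ((¬F ∧ (F ∨ T)) ∧ ((x1 ∨ T) ∨ x0))
  [1] ((F ∧ T) ∧ (x1 ∨ T)) ∧ ((¬F ∧ (F ∨ T)) ∧ ((x1 ∨ T) ∨ x0))
  [2] (F ∧ (x1 ∨ T)) ∧ ((¬F ∧ (F ∨ T)) ∧ ((x1 ∨ T) ∨ x0))
  [3] F ∧ ((¬F ∧ (F ∨ T)) ∧ ((x1 ∨ T) ∨ x0))
  [4] F

Answer: normal form = F  (in 4 steps)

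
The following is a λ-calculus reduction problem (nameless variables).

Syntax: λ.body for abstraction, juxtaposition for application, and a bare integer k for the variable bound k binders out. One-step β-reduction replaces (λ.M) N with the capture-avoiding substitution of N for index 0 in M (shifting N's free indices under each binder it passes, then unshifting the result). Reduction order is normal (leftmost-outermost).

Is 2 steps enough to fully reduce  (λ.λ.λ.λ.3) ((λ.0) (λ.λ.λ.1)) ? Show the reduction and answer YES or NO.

Answer: YES — reaches normal form λ.λ.λ.λ.λ.λ.1 in 2 ≤ 2 steps

Reduction:
  start: (λ.λ.λ.λ.3) ((λ.0) (λ.λ.λ.1))
  [1] λ.λ.λ.(λ.0) (λ.λ.λ.1)
  [2] λ.λ.λ.λ.λ.λ.1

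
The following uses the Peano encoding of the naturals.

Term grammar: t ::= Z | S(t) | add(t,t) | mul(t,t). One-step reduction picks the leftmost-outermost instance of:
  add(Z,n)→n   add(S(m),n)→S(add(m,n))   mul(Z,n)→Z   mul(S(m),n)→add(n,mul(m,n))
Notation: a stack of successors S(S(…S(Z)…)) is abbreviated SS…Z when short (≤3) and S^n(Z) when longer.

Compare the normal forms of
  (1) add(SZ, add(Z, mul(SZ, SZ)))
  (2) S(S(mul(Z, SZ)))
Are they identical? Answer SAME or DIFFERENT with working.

Answer: SAME — A ⇓ SSZ, B ⇓ SSZ

Reduction:
Term A:
  start: add(SZ, add(Z, mul(SZ, SZ)))
  →1  S(add(Z, add(Z, mul(SZ, SZ))))
  →2  S(add(Z, mul(SZ, SZ)))
  →3  S(mul(SZ, SZ))
  →4  S(add(SZ, mul(Z, SZ)))
  →5  S(S(add(Z, mul(Z, SZ))))
  →6  S(S(mul(Z, SZ)))
  →7  SSZ

Term B:
  start: S(S(mul(Z, SZ)))
  →1  SSZ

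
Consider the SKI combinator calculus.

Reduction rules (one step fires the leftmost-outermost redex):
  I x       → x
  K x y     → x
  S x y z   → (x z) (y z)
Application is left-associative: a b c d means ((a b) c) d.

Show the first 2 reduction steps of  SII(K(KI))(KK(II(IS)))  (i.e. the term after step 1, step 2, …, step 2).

  start: SII(K(KI))(KK(II(IS)))
  →1  I(K(KI))(I(K(KI)))(KK(II(IS)))
  →2  K(KI)(I(K(KI)))(KK(II(IS)))

Answer: after 2 steps: K(KI)(I(K(KI)))(KK(II(IS)))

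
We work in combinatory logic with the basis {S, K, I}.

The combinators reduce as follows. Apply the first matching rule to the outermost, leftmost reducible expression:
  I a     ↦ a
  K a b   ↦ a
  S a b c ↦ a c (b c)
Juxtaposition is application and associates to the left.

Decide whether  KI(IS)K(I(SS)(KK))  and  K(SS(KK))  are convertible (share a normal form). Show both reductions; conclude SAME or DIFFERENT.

Answer: SAME — A ⇓ K(SS(KK)), B ⇓ K(SS(KK))

Working:
Term A:
  start: KI(IS)K(I(SS)(KK))
  →1  IK(I(SS)(KK))
  →2  K(I(SS)(KK))
  →3  K(SS(KK))

Term B:
  start: K(SS(KK))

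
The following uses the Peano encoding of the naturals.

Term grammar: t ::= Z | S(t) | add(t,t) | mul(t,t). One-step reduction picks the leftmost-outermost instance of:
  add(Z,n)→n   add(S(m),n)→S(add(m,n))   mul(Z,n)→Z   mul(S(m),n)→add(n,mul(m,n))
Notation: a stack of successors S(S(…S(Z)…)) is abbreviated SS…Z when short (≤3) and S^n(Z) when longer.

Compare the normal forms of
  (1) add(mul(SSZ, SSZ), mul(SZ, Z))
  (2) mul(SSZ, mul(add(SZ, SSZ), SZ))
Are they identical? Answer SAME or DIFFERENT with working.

Answer: DIFFERENT — A ⇓ S^4(Z), B ⇓ S^6(Z)

Reduction:
Term A:
  start: add(mul(SSZ, SSZ), mul(SZ, Z))
  →1  add(add(SSZ, mul(SZ, SSZ)), mul(SZ, Z))
  →2  add(S(add(SZ, mul(SZ, SSZ))), mul(SZ, Z))
  →3  S(add(add(SZ, mul(SZ, SSZ)), mul(SZ, Z)))
  →4  S(add(S(add(Z, mul(SZ, SSZ))), mul(SZ, Z)))
  →5  S(S(add(add(Z, mul(SZ, SSZ)), mul(SZ, Z))))
  →6  S(S(add(mul(SZ, SSZ), mul(SZ, Z))))
  →7  S(S(add(add(SSZ, mul(Z, SSZ)), mul(SZ, Z))))
  →8  S(S(add(S(add(SZ, mul(Z, SSZ))), mul(SZ, Z))))
  →9  S(S(S(add(add(SZ, mul(Z, SSZ)), mul(SZ, Z)))))
  →10  S(S(S(add(S(add(Z, mul(Z, SSZ))), mul(SZ, Z)))))
  →11  S(S(S(S(add(add(Z, mul(Z, SSZ)), mul(SZ, Z))))))
  →12  S(S(S(S(add(mul(Z, SSZ), mul(SZ, Z))))))
  →13  S(S(S(S(add(Z, mul(SZ, Z))))))
  →14  S(S(S(S(mul(SZ, Z)))))
  →15  S(S(S(S(add(Z, mul(Z, Z))))))
  →16  S(S(S(S(mul(Z, Z)))))
  →17  S^4(Z)

Term B:
  start: mul(SSZ, mul(add(SZ, SSZ), SZ))
  →1  add(mul(add(SZ, SSZ), SZ), mul(SZ, mul(add(SZ, SSZ), SZ)))
  →2  add(mul(S(add(Z, SSZ)), SZ), mul(SZ, mul(add(SZ, SSZ), SZ)))
  →3  add(add(SZ, mul(add(Z, SSZ), SZ)), mul(SZ, mul(add(SZ, SSZ), SZ)))
  →4  add(S(add(Z, mul(add(Z, SSZ), SZ))), mul(SZ, mul(add(SZ, SSZ), SZ)))
  →5  S(add(add(Z, mul(add(Z, SSZ), SZ)), mul(SZ, mul(add(SZ, SSZ), SZ))))
  →6  S(add(mul(add(Z, SSZ), SZ), mul(SZ, mul(add(SZ, SSZ), SZ))))
  →7  S(add(mul(SSZ, SZ), mul(SZ, mul(add(SZ, SSZ), SZ))))
  →8  S(add(add(SZ, mul(SZ, SZ)), mul(SZ, mul(add(SZ, SSZ), SZ))))
  →9  S(add(S(add(Z, mul(SZ, SZ))), mul(SZ, mul(add(SZ, SSZ), SZ))))
  →10  S(S(add(add(Z, mul(SZ, SZ)), mul(SZ, mul(add(SZ, SSZ), SZ)))))
  →11  S(S(add(mul(SZ, SZ), mul(SZ, mul(add(SZ, SSZ), SZ)))))
  →12  S(S(add(add(SZ, mul(Z, SZ)), mul(SZ, mul(add(SZ, SSZ), SZ)))))
  →13  S(S(add(S(add(Z, mul(Z, SZ))), mul(SZ, mul(add(SZ, SSZ), SZ)))))
  →14  S(S(S(add(add(Z, mul(Z, SZ)), mul(SZ, mul(add(SZ, SSZ), SZ))))))
  →15  S(S(S(add(mul(Z, SZ), mul(SZ, mul(add(SZ, SSZ), SZ))))))
  →16  S(S(S(add(Z, mul(SZ, mul(add(SZ, SSZ), SZ))))))
  →17  S(S(S(mul(SZ, mul(add(SZ, SSZ), SZ)))))
  →18  S(S(S(add(mul(add(SZ, SSZ), SZ), mul(Z, mul(add(SZ, SSZ), SZ))))))
  →19  S(S(S(add(mul(S(add(Z, SSZ)), SZ), mul(Z, mul(add(SZ, SSZ), SZ))))))
  →20  S(S(S(add(add(SZ, mul(add(Z, SSZ), SZ)), mul(Z, mul(add(SZ, SSZ), SZ))))))
  →21  S(S(S(add(S(add(Z, mul(add(Z, SSZ), SZ))), mul(Z, mul(add(SZ, SSZ), SZ))))))
  →22  S(S(S(S(add(add(Z, mul(add(Z, SSZ), SZ)), mul(Z, mul(add(SZ, SSZ), SZ)))))))
  →23  S(S(S(S(add(mul(add(Z, SSZ), SZ), mul(Z, mul(add(SZ, SSZ), SZ)))))))
  →24  S(S(S(S(add(mul(SSZ, SZ), mul(Z, mul(add(SZ, SSZ), SZ)))))))
  →25  S(S(S(S(add(add(SZ, mul(SZ, SZ)), mul(Z, mul(add(SZ, SSZ), SZ)))))))
  →26  S(S(S(S(add(S(add(Z, mul(SZ, SZ))), mul(Z, mul(add(SZ, SSZ), SZ)))))))
  →27  S(S(S(S(S(add(add(Z, mul(SZ, SZ)), mul(Z, mul(add(SZ, SSZ), SZ))))))))
  →28  S(S(S(S(S(add(mul(SZ, SZ), mul(Z, mul(add(SZ, SSZ), SZ))))))))
  →29  S(S(S(S(S(add(add(SZ, mul(Z, SZ)), mul(Z, mul(add(SZ, SSZ), SZ))))))))
  →30  S(S(S(S(S(add(S(add(Z, mul(Z, SZ))), mul(Z, mul(add(SZ, SSZ), SZ))))))))
  →31  S(S(S(S(S(S(add(add(Z, mul(Z, SZ)), mul(Z, mul(add(SZ, SSZ), SZ)))))))))
  →32  S(S(S(S(S(S(add(mul(Z, SZ), mul(Z, mul(add(SZ, SSZ), SZ)))))))))
  →33  S(S(S(S(S(S(add(Z, mul(Z, mul(add(SZ, SSZ), SZ)))))))))
  →34  S(S(S(S(S(S(mul(Z, mul(add(SZ, SSZ), SZ))))))))
  →35  S^6(Z)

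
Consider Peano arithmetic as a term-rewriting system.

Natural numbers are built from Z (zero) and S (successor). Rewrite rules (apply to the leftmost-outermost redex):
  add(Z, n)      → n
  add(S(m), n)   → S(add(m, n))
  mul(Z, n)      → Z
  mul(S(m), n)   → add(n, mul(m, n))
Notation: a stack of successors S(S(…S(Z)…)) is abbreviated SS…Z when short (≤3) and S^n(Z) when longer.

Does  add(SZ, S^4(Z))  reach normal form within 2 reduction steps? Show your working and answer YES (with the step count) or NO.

  start: add(SZ, S^4(Z))
  step 1: S(add(Z, S^4(Z)))
  step 2: S^5(Z)

Answer: YES — reaches normal form S^5(Z) in 2 ≤ 2 steps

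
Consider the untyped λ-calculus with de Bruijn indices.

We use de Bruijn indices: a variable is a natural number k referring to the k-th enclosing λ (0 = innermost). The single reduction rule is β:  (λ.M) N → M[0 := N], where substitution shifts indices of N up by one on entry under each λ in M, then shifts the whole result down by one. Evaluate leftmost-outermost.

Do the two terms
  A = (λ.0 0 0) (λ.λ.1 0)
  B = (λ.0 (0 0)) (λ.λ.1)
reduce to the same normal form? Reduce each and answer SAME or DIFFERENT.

Term A:
  start: (λ.0 0 0) (λ.λ.1 0)
  [1] (λ.λ.1 0) (λ.λ.1 0) (λ.λ.1 0)
  [2] (λ.(λ.λ.1 0) 0) (λ.λ.1 0)
  [3] (λ.λ.1 0) (λ.λ.1 0)
  [4] λ.(λ.λ.1 0) 0
  [5] λ.λ.1 0

Term B:
  start: (λ.0 (0 0)) (λ.λ.1)
  [1] (λ.λ.1) ((λ.λ.1) (λ.λ.1))
  [2] λ.(λ.λ.1) (λ.λ.1)
  [3] λ.λ.λ.λ.1

Answer: DIFFERENT — A ⇓ λ.λ.1 0, B ⇓ λ.λ.λ.λ.1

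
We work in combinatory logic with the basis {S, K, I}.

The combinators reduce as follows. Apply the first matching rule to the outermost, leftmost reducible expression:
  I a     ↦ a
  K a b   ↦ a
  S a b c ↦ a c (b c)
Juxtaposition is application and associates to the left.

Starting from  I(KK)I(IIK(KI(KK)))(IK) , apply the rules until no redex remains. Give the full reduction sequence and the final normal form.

Answer: normal form = KI  (in 6 steps)

Working:
  start: I(KK)I(IIK(KI(KK)))(IK)
  →1  KKI(IIK(KI(KK)))(IK)
  →2  K(IIK(KI(KK)))(IK)
  →3  IIK(KI(KK))
  →4  IK(KI(KK))
  →5  K(KI(KK))
  →6  KI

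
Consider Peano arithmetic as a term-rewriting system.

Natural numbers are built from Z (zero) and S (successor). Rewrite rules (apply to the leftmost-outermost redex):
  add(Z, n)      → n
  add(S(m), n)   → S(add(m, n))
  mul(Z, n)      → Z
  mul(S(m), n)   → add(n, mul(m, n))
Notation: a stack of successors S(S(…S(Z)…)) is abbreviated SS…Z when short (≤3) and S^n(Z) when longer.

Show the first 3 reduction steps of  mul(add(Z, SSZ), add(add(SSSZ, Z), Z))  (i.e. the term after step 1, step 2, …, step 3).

  start: mul(add(Z, SSZ), add(add(SSSZ, Z), Z))
  →1  mul(SSZ, add(add(SSSZ, Z), Z))
  →2  add(add(add(SSSZ, Z), Z), mul(SZ, add(add(SSSZ, Z), Z)))
  →3  add(add(S(add(SSZ, Z)), Z), mul(SZ, add(add(SSSZ, Z), Z)))

Answer: after 3 steps: add(add(S(add(SSZ, Z)), Z), mul(SZ, add(add(SSSZ, Z), Z)))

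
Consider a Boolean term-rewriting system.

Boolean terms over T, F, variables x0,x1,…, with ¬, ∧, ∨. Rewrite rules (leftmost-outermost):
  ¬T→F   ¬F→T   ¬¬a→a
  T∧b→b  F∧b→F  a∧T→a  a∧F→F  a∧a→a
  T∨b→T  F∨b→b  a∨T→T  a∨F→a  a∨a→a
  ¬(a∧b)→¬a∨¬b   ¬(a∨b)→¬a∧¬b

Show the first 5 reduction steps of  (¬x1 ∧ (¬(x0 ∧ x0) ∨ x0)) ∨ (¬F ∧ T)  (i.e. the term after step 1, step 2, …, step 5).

Answer: after 5 steps: T

Working:
  start: (¬x1 ∧ (¬(x0 ∧ x0) ∨ x0)) ∨ (¬F ∧ T)
  step 1: (¬x1 ∧ ((¬x0 ∨ ¬x0) ∨ x0)) ∨ (¬F ∧ T)
  step 2: (¬x1 ∧ (¬x0 ∨ x0)) ∨ (¬F ∧ T)
  step 3: (¬x1 ∧ (¬x0 ∨ x0)) ∨ ¬F
  step 4: (¬x1 ∧ (¬x0 ∨ x0)) ∨ T
  step 5: T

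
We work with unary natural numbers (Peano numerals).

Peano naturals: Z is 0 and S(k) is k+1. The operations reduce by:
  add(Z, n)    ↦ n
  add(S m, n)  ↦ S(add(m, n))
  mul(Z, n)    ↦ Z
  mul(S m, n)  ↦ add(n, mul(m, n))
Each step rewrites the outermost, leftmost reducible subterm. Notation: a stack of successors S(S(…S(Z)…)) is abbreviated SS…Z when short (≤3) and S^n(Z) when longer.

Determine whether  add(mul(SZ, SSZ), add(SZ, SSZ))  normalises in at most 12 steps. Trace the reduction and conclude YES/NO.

  start: add(mul(SZ, SSZ), add(SZ, SSZ))
  →1  add(add(SSZ, mul(Z, SSZ)), add(SZ, SSZ))
  →2  add(S(add(SZ, mul(Z, SSZ))), add(SZ, SSZ))
  →3  S(add(add(SZ, mul(Z, SSZ)), add(SZ, SSZ)))
  →4  S(add(S(add(Z, mul(Z, SSZ))), add(SZ, SSZ)))
  →5  S(S(add(add(Z, mul(Z, SSZ)), add(SZ, SSZ))))
  →6  S(S(add(mul(Z, SSZ), add(SZ, SSZ))))
  →7  S(S(add(Z, add(SZ, SSZ))))
  →8  S(S(add(SZ, SSZ)))
  →9  S(S(S(add(Z, SSZ))))
  →10  S^5(Z)

Answer: YES — reaches normal form S^5(Z) in 10 ≤ 12 steps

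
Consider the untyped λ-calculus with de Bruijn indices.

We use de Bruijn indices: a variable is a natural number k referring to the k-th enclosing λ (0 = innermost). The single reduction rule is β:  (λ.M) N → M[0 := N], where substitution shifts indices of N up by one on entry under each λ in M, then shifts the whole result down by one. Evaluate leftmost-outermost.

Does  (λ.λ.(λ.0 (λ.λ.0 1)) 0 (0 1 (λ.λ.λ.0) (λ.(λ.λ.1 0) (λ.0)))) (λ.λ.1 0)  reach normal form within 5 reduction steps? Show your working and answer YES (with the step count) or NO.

  start: (λ.λ.(λ.0 (λ.λ.0 1)) 0 (0 1 (λ.λ.λ.0) (λ.(λ.λ.1 0) (λ.0)))) (λ.λ.1 0)
  [1] λ.(λ.0 (λ.λ.0 1)) 0 (0 (λ.λ.1 0) (λ.λ.λ.0) (λ.(λ.λ.1 0) (λ.0)))
  [2] λ.0 (λ.λ.0 1) (0 (λ.λ.1 0) (λ.λ.λ.0) (λ.(λ.λ.1 0) (λ.0)))
  [3] λ.0 (λ.λ.0 1) (0 (λ.λ.1 0) (λ.λ.λ.0) (λ.λ.(λ.0) 0))
  [4] λ.0 (λ.λ.0 1) (0 (λ.λ.1 0) (λ.λ.λ.0) (λ.λ.0))

Answer: YES — reaches normal form λ.0 (λ.λ.0 1) (0 (λ.λ.1 0) (λ.λ.λ.0) (λ.λ.0)) in 4 ≤ 5 steps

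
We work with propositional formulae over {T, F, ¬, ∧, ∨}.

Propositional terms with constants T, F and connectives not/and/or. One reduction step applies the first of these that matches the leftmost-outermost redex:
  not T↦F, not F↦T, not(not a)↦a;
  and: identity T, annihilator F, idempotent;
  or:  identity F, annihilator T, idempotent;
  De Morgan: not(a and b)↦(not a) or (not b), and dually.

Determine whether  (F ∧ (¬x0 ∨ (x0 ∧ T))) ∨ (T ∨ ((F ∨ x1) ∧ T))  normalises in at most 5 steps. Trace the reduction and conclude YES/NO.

  start: (F ∧ (¬x0 ∨ (x0 ∧ T))) ∨ (T ∨ ((F ∨ x1) ∧ T))
  →1  F ∨ (T ∨ ((F ∨ x1) ∧ T))
  →2  T ∨ ((F ∨ x1) ∧ T)
  →3  T

Answer: YES — reaches normal form T in 3 ≤ 5 steps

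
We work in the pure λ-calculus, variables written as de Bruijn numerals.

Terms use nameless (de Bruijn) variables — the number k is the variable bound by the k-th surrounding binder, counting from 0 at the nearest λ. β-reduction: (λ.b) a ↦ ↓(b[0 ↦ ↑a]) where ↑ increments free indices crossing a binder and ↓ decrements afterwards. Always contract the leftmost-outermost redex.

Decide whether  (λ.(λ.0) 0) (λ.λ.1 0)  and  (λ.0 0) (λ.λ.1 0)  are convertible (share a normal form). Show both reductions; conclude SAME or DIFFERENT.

Answer: SAME — A ⇓ λ.λ.1 0, B ⇓ λ.λ.1 0

Working:
Term A:
  start: (λ.(λ.0) 0) (λ.λ.1 0)
  →1  (λ.0) (λ.λ.1 0)
  →2  λ.λ.1 0

Term B:
  start: (λ.0 0) (λ.λ.1 0)
  →1  (λ.λ.1 0) (λ.λ.1 0)
  →2  λ.(λ.λ.1 0) 0
  →3  λ.λ.1 0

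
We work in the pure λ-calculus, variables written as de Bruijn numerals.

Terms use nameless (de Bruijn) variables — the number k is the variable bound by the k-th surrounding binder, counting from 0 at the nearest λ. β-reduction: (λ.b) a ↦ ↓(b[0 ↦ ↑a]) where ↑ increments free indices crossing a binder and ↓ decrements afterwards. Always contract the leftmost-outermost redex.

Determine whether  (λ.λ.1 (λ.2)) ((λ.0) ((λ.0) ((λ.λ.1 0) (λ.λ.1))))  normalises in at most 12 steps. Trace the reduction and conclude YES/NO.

  start: (λ.λ.1 (λ.2)) ((λ.0) ((λ.0) ((λ.λ.1 0) (λ.λ.1))))
  [1] λ.(λ.0) ((λ.0) ((λ.λ.1 0) (λ.λ.1))) (λ.(λ.0) ((λ.0) ((λ.λ.1 0) (λ.λ.1))))
  [2] λ.(λ.0) ((λ.λ.1 0) (λ.λ.1)) (λ.(λ.0) ((λ.0) ((λ.λ.1 0) (λ.λ.1))))
  [3] λ.(λ.λ.1 0) (λ.λ.1) (λ.(λ.0) ((λ.0) ((λ.λ.1 0) (λ.λ.1))))
  [4] λ.(λ.(λ.λ.1) 0) (λ.(λ.0) ((λ.0) ((λ.λ.1 0) (λ.λ.1))))
  [5] λ.(λ.λ.1) (λ.(λ.0) ((λ.0) ((λ.λ.1 0) (λ.λ.1))))
  [6] λ.λ.λ.(λ.0) ((λ.0) ((λ.λ.1 0) (λ.λ.1)))
  [7] λ.λ.λ.(λ.0) ((λ.λ.1 0) (λ.λ.1))
  [8] λ.λ.λ.(λ.λ.1 0) (λ.λ.1)
  [9] λ.λ.λ.λ.(λ.λ.1) 0
  [10] λ.λ.λ.λ.λ.1

Answer: YES — reaches normal form λ.λ.λ.λ.λ.1 in 10 ≤ 12 steps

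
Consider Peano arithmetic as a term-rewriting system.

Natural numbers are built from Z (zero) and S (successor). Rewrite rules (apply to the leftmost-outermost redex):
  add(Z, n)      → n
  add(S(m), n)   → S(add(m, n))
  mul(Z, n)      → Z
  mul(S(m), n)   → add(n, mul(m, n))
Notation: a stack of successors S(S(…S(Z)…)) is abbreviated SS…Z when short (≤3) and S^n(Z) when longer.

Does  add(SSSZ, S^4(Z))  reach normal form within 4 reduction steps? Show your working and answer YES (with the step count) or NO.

Answer: YES — reaches normal form S^7(Z) in 4 ≤ 4 steps

Reduction:
  start: add(SSSZ, S^4(Z))
  step 1: S(add(SSZ, S^4(Z)))
  step 2: S(S(add(SZ, S^4(Z))))
  step 3: S(S(S(add(Z, S^4(Z)))))
  step 4: S^7(Z)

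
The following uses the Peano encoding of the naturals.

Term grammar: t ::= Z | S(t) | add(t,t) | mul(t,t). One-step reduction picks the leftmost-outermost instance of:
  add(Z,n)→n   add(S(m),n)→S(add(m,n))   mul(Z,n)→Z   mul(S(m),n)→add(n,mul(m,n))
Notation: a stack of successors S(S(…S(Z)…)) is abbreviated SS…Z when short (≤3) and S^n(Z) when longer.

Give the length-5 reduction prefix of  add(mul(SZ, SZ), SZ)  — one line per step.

Answer: after 5 steps: S(add(Z, SZ))

Working:
  start: add(mul(SZ, SZ), SZ)
  [1] add(add(SZ, mul(Z, SZ)), SZ)
  [2] add(S(add(Z, mul(Z, SZ))), SZ)
  [3] S(add(add(Z, mul(Z, SZ)), SZ))
  [4] S(add(mul(Z, SZ), SZ))
  [5] S(add(Z, SZ))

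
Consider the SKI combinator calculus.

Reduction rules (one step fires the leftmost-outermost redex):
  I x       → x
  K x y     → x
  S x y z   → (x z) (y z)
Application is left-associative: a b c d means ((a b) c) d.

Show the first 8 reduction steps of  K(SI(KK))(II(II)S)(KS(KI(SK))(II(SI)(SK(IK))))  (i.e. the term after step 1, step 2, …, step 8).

Answer: after 8 steps: S(SI(SKK))K

Derivation:
  start: K(SI(KK))(II(II)S)(KS(KI(SK))(II(SI)(SK(IK))))
  step 1: SI(KK)(KS(KI(SK))(II(SI)(SK(IK))))
  step 2: I(KS(KI(SK))(II(SI)(SK(IK))))(KK(KS(KI(SK))(II(SI)(SK(IK)))))
  step 3: KS(KI(SK))(II(SI)(SK(IK)))(KK(KS(KI(SK))(II(SI)(SK(IK)))))
  step 4: S(II(SI)(SK(IK)))(KK(KS(KI(SK))(II(SI)(SK(IK)))))
  step 5: S(I(SI)(SK(IK)))(KK(KS(KI(SK))(II(SI)(SK(IK)))))
  step 6: S(SI(SK(IK)))(KK(KS(KI(SK))(II(SI)(SK(IK)))))
  step 7: S(SI(SKK))(KK(KS(KI(SK))(II(SI)(SK(IK)))))
  step 8: S(SI(SKK))K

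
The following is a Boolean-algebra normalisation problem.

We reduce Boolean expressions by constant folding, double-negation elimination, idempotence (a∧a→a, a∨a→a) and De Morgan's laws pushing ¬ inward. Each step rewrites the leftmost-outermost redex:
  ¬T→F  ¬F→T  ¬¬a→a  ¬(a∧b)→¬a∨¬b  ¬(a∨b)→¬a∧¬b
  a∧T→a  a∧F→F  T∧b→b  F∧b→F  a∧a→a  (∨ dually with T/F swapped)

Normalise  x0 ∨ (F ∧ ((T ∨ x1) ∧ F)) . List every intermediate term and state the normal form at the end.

Answer: normal form = x0  (in 2 steps)

Derivation:
  start: x0 ∨ (F ∧ ((T ∨ x1) ∧ F))
  →1  x0 ∨ F
  →2  x0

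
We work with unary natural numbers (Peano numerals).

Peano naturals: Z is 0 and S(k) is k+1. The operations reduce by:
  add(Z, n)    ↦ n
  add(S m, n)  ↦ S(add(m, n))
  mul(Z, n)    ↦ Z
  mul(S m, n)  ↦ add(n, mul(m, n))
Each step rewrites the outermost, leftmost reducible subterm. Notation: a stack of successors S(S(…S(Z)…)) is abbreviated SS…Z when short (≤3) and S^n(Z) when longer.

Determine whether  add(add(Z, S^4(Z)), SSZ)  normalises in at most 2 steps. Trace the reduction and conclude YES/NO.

Answer: NO — after 2 steps the term is S(add(SSSZ, SSZ)), not yet normal

Derivation:
  start: add(add(Z, S^4(Z)), SSZ)
  [1] add(S^4(Z), SSZ)
  [2] S(add(SSSZ, SSZ))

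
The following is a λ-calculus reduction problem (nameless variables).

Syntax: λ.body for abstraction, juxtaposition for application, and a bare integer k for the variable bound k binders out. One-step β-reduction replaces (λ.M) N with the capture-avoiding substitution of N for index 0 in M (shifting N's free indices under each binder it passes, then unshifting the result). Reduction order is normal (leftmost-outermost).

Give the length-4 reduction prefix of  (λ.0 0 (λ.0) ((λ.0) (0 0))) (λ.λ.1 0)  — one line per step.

  start: (λ.0 0 (λ.0) ((λ.0) (0 0))) (λ.λ.1 0)
  step 1: (λ.λ.1 0) (λ.λ.1 0) (λ.0) ((λ.0) ((λ.λ.1 0) (λ.λ.1 0)))
  step 2: (λ.(λ.λ.1 0) 0) (λ.0) ((λ.0) ((λ.λ.1 0) (λ.λ.1 0)))
  step 3: (λ.λ.1 0) (λ.0) ((λ.0) ((λ.λ.1 0) (λ.λ.1 0)))
  step 4: (λ.(λ.0) 0) ((λ.0) ((λ.λ.1 0) (λ.λ.1 0)))

Answer: after 4 steps: (λ.(λ.0) 0) ((λ.0) ((λ.λ.1 0) (λ.λ.1 0)))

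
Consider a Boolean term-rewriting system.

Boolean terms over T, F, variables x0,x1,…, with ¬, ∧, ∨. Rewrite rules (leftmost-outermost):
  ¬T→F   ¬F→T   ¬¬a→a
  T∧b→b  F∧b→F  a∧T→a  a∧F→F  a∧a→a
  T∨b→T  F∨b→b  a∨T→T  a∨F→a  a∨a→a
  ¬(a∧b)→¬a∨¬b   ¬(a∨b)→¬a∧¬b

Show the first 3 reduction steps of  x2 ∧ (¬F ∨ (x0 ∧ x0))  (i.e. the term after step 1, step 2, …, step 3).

Answer: after 3 steps: x2

Derivation:
  start: x2 ∧ (¬F ∨ (x0 ∧ x0))
  step 1: x2 ∧ (T ∨ (x0 ∧ x0))
  step 2: x2 ∧ T
  step 3: x2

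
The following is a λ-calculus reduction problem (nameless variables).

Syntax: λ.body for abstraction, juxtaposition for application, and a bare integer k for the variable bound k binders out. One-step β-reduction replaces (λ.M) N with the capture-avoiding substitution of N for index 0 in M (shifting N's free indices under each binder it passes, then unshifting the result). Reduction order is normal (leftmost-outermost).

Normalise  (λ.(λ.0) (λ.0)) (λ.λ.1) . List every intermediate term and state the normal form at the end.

  start: (λ.(λ.0) (λ.0)) (λ.λ.1)
  →1  (λ.0) (λ.0)
  →2  λ.0

Answer: normal form = λ.0  (in 2 steps)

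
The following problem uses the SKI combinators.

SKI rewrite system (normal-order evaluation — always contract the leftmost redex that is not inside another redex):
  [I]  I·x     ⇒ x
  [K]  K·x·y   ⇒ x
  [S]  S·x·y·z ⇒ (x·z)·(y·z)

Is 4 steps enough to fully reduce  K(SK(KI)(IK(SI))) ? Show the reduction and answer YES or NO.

Answer: YES — reaches normal form K(K(SI)) in 3 ≤ 4 steps

Derivation:
  start: K(SK(KI)(IK(SI)))
  [1] K(K(IK(SI))(KI(IK(SI))))
  [2] K(IK(SI))
  [3] K(K(SI))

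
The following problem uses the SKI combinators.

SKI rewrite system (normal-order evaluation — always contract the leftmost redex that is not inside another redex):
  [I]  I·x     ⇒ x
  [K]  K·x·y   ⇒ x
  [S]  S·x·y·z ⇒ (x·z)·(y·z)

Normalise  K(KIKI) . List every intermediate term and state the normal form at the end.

  start: K(KIKI)
  →1  K(II)
  →2  KI

Answer: normal form = KI  (in 2 steps)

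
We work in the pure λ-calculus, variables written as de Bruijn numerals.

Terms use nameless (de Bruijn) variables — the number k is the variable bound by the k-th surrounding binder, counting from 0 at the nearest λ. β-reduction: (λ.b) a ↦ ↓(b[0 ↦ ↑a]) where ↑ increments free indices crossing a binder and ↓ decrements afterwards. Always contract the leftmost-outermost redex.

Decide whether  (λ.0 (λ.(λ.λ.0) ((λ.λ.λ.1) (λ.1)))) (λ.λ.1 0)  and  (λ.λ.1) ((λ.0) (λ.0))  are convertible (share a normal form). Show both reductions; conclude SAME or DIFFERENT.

Term A:
  start: (λ.0 (λ.(λ.λ.0) ((λ.λ.λ.1) (λ.1)))) (λ.λ.1 0)
  →1  (λ.λ.1 0) (λ.(λ.λ.0) ((λ.λ.λ.1) (λ.1)))
  →2  λ.(λ.(λ.λ.0) ((λ.λ.λ.1) (λ.1))) 0
  →3  λ.(λ.λ.0) ((λ.λ.λ.1) (λ.1))
  →4  λ.λ.0

Term B:
  start: (λ.λ.1) ((λ.0) (λ.0))
  →1  λ.(λ.0) (λ.0)
  →2  λ.λ.0

Answer: SAME — A ⇓ λ.λ.0, B ⇓ λ.λ.0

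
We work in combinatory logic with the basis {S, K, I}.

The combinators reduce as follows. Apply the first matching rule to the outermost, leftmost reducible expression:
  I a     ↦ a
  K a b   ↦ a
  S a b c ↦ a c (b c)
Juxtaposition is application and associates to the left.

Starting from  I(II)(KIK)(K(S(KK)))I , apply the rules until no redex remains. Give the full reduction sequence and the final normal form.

  start: I(II)(KIK)(K(S(KK)))I
  [1] II(KIK)(K(S(KK)))I
  [2] I(KIK)(K(S(KK)))I
  [3] KIK(K(S(KK)))I
  [4] I(K(S(KK)))I
  [5] K(S(KK))I
  [6] S(KK)

Answer: normal form = S(KK)  (in 6 steps)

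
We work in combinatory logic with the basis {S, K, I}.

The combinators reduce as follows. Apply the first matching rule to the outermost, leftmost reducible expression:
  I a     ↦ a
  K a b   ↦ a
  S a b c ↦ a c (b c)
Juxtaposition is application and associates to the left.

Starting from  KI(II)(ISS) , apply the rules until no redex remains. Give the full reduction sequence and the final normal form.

Answer: normal form = SS  (in 3 steps)

Reduction:
  start: KI(II)(ISS)
  step 1: I(ISS)
  step 2: ISS
  step 3: SS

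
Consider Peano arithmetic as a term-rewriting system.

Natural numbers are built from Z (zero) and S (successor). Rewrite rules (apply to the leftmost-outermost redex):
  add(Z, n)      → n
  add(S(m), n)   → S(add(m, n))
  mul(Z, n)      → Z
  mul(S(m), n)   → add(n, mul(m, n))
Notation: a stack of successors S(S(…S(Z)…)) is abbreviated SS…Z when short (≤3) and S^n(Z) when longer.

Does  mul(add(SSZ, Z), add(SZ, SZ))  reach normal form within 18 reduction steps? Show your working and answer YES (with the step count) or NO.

  start: mul(add(SSZ, Z), add(SZ, SZ))
  [1] mul(S(add(SZ, Z)), add(SZ, SZ))
  [2] add(add(SZ, SZ), mul(add(SZ, Z), add(SZ, SZ)))
  [3] add(S(add(Z, SZ)), mul(add(SZ, Z), add(SZ, SZ)))
  [4] S(add(add(Z, SZ), mul(add(SZ, Z), add(SZ, SZ))))
  [5] S(add(SZ, mul(add(SZ, Z), add(SZ, SZ))))
  [6] S(S(add(Z, mul(add(SZ, Z), add(SZ, SZ)))))
  [7] S(S(mul(add(SZ, Z), add(SZ, SZ))))
  [8] S(S(mul(S(add(Z, Z)), add(SZ, SZ))))
  [9] S(S(add(add(SZ, SZ), mul(add(Z, Z), add(SZ, SZ)))))
  [10] S(S(add(S(add(Z, SZ)), mul(add(Z, Z), add(SZ, SZ)))))
  [11] S(S(S(add(add(Z, SZ), mul(add(Z, Z), add(SZ, SZ))))))
  [12] S(S(S(add(SZ, mul(add(Z, Z), add(SZ, SZ))))))
  [13] S(S(S(S(add(Z, mul(add(Z, Z), add(SZ, SZ)))))))
  [14] S(S(S(S(mul(add(Z, Z), add(SZ, SZ))))))
  [15] S(S(S(S(mul(Z, add(SZ, SZ))))))
  [16] S^4(Z)

Answer: YES — reaches normal form S^4(Z) in 16 ≤ 18 steps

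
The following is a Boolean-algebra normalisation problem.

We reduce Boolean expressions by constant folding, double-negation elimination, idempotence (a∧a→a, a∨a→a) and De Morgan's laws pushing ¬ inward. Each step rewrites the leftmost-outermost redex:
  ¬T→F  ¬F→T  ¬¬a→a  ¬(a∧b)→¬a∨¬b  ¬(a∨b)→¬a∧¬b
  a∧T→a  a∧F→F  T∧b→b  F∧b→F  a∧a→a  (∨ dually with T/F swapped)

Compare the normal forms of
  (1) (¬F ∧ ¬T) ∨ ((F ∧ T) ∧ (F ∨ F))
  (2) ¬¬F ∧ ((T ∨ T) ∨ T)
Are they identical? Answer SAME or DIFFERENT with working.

Answer: SAME — A ⇓ F, B ⇓ F

Derivation:
Term A:
  start: (¬F ∧ ¬T) ∨ ((F ∧ T) ∧ (F ∨ F))
  →1  (T ∧ ¬T) ∨ ((F ∧ T) ∧ (F ∨ F))
  →2  ¬T ∨ ((F ∧ T) ∧ (F ∨ F))
  →3  F ∨ ((F ∧ T) ∧ (F ∨ F))
  →4  (F ∧ T) ∧ (F ∨ F)
  →5  F ∧ (F ∨ F)
  →6  F

Term B:
  start: ¬¬F ∧ ((T ∨ T) ∨ T)
  →1  F ∧ ((T ∨ T) ∨ T)
  →2  F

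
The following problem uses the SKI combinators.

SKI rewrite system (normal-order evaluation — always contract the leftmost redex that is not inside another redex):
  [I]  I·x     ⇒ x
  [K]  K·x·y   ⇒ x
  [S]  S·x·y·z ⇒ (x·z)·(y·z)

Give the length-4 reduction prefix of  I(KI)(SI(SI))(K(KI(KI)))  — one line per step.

Answer: after 4 steps: KI

Working:
  start: I(KI)(SI(SI))(K(KI(KI)))
  [1] KI(SI(SI))(K(KI(KI)))
  [2] I(K(KI(KI)))
  [3] K(KI(KI))
  [4] KI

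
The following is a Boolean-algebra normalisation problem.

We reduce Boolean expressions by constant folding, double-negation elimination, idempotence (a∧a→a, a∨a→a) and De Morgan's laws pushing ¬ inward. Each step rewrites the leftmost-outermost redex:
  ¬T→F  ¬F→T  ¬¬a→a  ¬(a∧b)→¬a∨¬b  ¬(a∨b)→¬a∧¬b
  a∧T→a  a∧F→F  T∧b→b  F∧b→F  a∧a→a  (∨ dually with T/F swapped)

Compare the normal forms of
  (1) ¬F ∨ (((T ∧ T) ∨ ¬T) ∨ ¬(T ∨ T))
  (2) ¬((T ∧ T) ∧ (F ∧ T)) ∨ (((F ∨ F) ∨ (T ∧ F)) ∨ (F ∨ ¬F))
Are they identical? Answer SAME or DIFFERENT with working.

Term A:
  start: ¬F ∨ (((T ∧ T) ∨ ¬T) ∨ ¬(T ∨ T))
  →1  T ∨ (((T ∧ T) ∨ ¬T) ∨ ¬(T ∨ T))
  →2  T

Term B:
  start: ¬((T ∧ T) ∧ (F ∧ T)) ∨ (((F ∨ F) ∨ (T ∧ F)) ∨ (F ∨ ¬F))
  →1  (¬(T ∧ T) ∨ ¬(F ∧ T)) ∨ (((F ∨ F) ∨ (T ∧ F)) ∨ (F ∨ ¬F))
  →2  ((¬T ∨ ¬T) ∨ ¬(F ∧ T)) ∨ (((F ∨ F) ∨ (T ∧ F)) ∨ (F ∨ ¬F))
  →3  (¬T ∨ ¬(F ∧ T)) ∨ (((F ∨ F) ∨ (T ∧ F)) ∨ (F ∨ ¬F))
  →4  (F ∨ ¬(F ∧ T)) ∨ (((F ∨ F) ∨ (T ∧ F)) ∨ (F ∨ ¬F))
  →5  ¬(F ∧ T) ∨ (((F ∨ F) ∨ (T ∧ F)) ∨ (F ∨ ¬F))
  →6  (¬F ∨ ¬T) ∨ (((F ∨ F) ∨ (T ∧ F)) ∨ (F ∨ ¬F))
  →7  (T ∨ ¬T) ∨ (((F ∨ F) ∨ (T ∧ F)) ∨ (F ∨ ¬F))
  →8  T ∨ (((F ∨ F) ∨ (T ∧ F)) ∨ (F ∨ ¬F))
  →9  T

Answer: SAME — A ⇓ T, B ⇓ T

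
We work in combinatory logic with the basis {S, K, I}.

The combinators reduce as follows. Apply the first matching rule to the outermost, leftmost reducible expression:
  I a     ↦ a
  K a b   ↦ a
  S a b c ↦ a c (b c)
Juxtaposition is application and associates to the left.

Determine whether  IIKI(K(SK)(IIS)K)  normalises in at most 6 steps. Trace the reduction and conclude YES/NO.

Answer: YES — reaches normal form I in 3 ≤ 6 steps

Derivation:
  start: IIKI(K(SK)(IIS)K)
  →1  IKI(K(SK)(IIS)K)
  →2  KI(K(SK)(IIS)K)
  →3  I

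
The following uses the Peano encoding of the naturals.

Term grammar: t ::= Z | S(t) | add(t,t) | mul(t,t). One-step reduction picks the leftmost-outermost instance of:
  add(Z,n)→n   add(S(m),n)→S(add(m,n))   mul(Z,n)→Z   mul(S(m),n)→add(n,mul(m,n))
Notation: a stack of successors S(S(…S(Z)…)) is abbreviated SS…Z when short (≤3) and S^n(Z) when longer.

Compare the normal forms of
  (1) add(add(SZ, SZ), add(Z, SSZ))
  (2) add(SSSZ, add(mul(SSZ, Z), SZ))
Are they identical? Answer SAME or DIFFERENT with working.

Term A:
  start: add(add(SZ, SZ), add(Z, SSZ))
  →1  add(S(add(Z, SZ)), add(Z, SSZ))
  →2  S(add(add(Z, SZ), add(Z, SSZ)))
  →3  S(add(SZ, add(Z, SSZ)))
  →4  S(S(add(Z, add(Z, SSZ))))
  →5  S(S(add(Z, SSZ)))
  →6  S^4(Z)

Term B:
  start: add(SSSZ, add(mul(SSZ, Z), SZ))
  →1  S(add(SSZ, add(mul(SSZ, Z), SZ)))
  →2  S(S(add(SZ, add(mul(SSZ, Z), SZ))))
  →3  S(S(S(add(Z, add(mul(SSZ, Z), SZ)))))
  →4  S(S(S(add(mul(SSZ, Z), SZ))))
  →5  S(S(S(add(add(Z, mul(SZ, Z)), SZ))))
  →6  S(S(S(add(mul(SZ, Z), SZ))))
  →7  S(S(S(add(add(Z, mul(Z, Z)), SZ))))
  →8  S(S(S(add(mul(Z, Z), SZ))))
  →9  S(S(S(add(Z, SZ))))
  →10  S^4(Z)

Answer: SAME — A ⇓ S^4(Z), B ⇓ S^4(Z)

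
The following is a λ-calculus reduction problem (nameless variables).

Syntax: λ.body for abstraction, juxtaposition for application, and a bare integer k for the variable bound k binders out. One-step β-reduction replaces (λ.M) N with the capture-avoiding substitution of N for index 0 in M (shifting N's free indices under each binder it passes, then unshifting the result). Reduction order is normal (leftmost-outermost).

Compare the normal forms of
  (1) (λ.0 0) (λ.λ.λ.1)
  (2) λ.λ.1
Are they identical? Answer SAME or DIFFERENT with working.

Term A:
  start: (λ.0 0) (λ.λ.λ.1)
  step 1: (λ.λ.λ.1) (λ.λ.λ.1)
  step 2: λ.λ.1

Term B:
  start: λ.λ.1

Answer: SAME — A ⇓ λ.λ.1, B ⇓ λ.λ.1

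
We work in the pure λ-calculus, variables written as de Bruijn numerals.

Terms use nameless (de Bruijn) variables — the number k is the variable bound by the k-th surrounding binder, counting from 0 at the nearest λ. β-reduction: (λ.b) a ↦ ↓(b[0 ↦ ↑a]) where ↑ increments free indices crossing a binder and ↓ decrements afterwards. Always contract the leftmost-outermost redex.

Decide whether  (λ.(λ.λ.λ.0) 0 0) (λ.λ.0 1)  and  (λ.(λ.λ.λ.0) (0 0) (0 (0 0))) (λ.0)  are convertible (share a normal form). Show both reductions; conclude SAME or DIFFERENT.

Answer: SAME — A ⇓ λ.0, B ⇓ λ.0

Reduction:
Term A:
  start: (λ.(λ.λ.λ.0) 0 0) (λ.λ.0 1)
  →1  (λ.λ.λ.0) (λ.λ.0 1) (λ.λ.0 1)
  →2  (λ.λ.0) (λ.λ.0 1)
  →3  λ.0

Term B:
  start: (λ.(λ.λ.λ.0) (0 0) (0 (0 0))) (λ.0)
  →1  (λ.λ.λ.0) ((λ.0) (λ.0)) ((λ.0) ((λ.0) (λ.0)))
  →2  (λ.λ.0) ((λ.0) ((λ.0) (λ.0)))
  →3  λ.0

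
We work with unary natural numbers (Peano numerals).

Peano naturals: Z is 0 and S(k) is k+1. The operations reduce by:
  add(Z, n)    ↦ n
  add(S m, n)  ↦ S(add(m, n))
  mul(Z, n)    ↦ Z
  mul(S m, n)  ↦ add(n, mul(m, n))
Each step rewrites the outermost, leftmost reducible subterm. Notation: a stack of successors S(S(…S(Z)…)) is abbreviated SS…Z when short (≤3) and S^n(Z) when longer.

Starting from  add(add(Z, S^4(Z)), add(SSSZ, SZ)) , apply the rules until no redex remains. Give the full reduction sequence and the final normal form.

Answer: normal form = S^8(Z)  (in 10 steps)

Reduction:
  start: add(add(Z, S^4(Z)), add(SSSZ, SZ))
  →1  add(S^4(Z), add(SSSZ, SZ))
  →2  S(add(SSSZ, add(SSSZ, SZ)))
  →3  S(S(add(SSZ, add(SSSZ, SZ))))
  →4  S(S(S(add(SZ, add(SSSZ, SZ)))))
  →5  S(S(S(S(add(Z, add(SSSZ, SZ))))))
  →6  S(S(S(S(add(SSSZ, SZ)))))
  →7  S(S(S(S(S(add(SSZ, SZ))))))
  →8  S(S(S(S(S(S(add(SZ, SZ)))))))
  →9  S(S(S(S(S(S(S(add(Z, SZ))))))))
  →10  S^8(Z)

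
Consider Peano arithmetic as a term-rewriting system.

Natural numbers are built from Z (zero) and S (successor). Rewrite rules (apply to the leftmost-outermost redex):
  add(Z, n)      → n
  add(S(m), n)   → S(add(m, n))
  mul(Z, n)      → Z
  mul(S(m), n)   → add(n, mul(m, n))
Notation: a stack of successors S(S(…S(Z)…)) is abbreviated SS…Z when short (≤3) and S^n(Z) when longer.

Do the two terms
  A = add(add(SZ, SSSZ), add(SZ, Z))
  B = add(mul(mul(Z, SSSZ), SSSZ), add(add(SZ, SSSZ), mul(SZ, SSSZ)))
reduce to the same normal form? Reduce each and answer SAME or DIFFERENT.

Answer: DIFFERENT — A ⇓ S^5(Z), B ⇓ S^7(Z)

Reduction:
Term A:
  start: add(add(SZ, SSSZ), add(SZ, Z))
  step 1: add(S(add(Z, SSSZ)), add(SZ, Z))
  step 2: S(add(add(Z, SSSZ), add(SZ, Z)))
  step 3: S(add(SSSZ, add(SZ, Z)))
  step 4: S(S(add(SSZ, add(SZ, Z))))
  step 5: S(S(S(add(SZ, add(SZ, Z)))))
  step 6: S(S(S(S(add(Z, add(SZ, Z))))))
  step 7: S(S(S(S(add(SZ, Z)))))
  step 8: S(S(S(S(S(add(Z, Z))))))
  step 9: S^5(Z)

Term B:
  start: add(mul(mul(Z, SSSZ), SSSZ), add(add(SZ, SSSZ), mul(SZ, SSSZ)))
  step 1: add(mul(Z, SSSZ), add(add(SZ, SSSZ), mul(SZ, SSSZ)))
  step 2: add(Z, add(add(SZ, SSSZ), mul(SZ, SSSZ)))
  step 3: add(add(SZ, SSSZ), mul(SZ, SSSZ))
  step 4: add(S(add(Z, SSSZ)), mul(SZ, SSSZ))
  step 5: S(add(add(Z, SSSZ), mul(SZ, SSSZ)))
  step 6: S(add(SSSZ, mul(SZ, SSSZ)))
  step 7: S(S(add(SSZ, mul(SZ, SSSZ))))
  step 8: S(S(S(add(SZ, mul(SZ, SSSZ)))))
  step 9: S(S(S(S(add(Z, mul(SZ, SSSZ))))))
  step 10: S(S(S(S(mul(SZ, SSSZ)))))
  step 11: S(S(S(S(add(SSSZ, mul(Z, SSSZ))))))
  step 12: S(S(S(S(S(add(SSZ, mul(Z, SSSZ)))))))
  step 13: S(S(S(S(S(S(add(SZ, mul(Z, SSSZ))))))))
  step 14: S(S(S(S(S(S(S(add(Z, mul(Z, SSSZ)))))))))
  step 15: S(S(S(S(S(S(S(mul(Z, SSSZ))))))))
  step 16: S^7(Z)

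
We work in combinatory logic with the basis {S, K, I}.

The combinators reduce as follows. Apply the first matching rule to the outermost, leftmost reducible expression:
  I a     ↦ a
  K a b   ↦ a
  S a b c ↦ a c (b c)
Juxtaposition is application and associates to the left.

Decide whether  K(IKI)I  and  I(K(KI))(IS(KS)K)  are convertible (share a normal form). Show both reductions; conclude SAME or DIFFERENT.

Term A:
  start: K(IKI)I
  [1] IKI
  [2] KI

Term B:
  start: I(K(KI))(IS(KS)K)
  [1] K(KI)(IS(KS)K)
  [2] KI

Answer: SAME — A ⇓ KI, B ⇓ KI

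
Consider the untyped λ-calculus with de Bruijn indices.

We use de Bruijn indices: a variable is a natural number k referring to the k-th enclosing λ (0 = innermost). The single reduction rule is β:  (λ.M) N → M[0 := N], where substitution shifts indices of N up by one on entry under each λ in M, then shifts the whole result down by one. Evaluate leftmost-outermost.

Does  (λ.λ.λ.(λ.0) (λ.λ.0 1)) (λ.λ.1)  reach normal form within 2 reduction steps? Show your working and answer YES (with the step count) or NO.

  start: (λ.λ.λ.(λ.0) (λ.λ.0 1)) (λ.λ.1)
  step 1: λ.λ.(λ.0) (λ.λ.0 1)
  step 2: λ.λ.λ.λ.0 1

Answer: YES — reaches normal form λ.λ.λ.λ.0 1 in 2 ≤ 2 steps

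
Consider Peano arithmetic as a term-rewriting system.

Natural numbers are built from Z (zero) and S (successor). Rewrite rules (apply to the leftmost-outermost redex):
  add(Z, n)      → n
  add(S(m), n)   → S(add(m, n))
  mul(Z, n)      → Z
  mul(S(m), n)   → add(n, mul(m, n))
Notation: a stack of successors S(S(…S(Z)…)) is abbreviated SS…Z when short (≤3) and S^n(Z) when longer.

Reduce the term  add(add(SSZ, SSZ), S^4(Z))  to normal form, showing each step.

Answer: normal form = S^8(Z)  (in 8 steps)

Working:
  start: add(add(SSZ, SSZ), S^4(Z))
  →1  add(S(add(SZ, SSZ)), S^4(Z))
  →2  S(add(add(SZ, SSZ), S^4(Z)))
  →3  S(add(S(add(Z, SSZ)), S^4(Z)))
  →4  S(S(add(add(Z, SSZ), S^4(Z))))
  →5  S(S(add(SSZ, S^4(Z))))
  →6  S(S(S(add(SZ, S^4(Z)))))
  →7  S(S(S(S(add(Z, S^4(Z))))))
  →8  S^8(Z)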